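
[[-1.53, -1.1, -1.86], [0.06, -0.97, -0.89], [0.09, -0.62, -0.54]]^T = [[-1.53,0.06,0.09],[-1.1,-0.97,-0.62],[-1.86,-0.89,-0.54]]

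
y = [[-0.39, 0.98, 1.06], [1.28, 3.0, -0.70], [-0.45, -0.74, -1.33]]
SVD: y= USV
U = [[-0.21, -0.65, -0.73], [-0.95, 0.31, -0.00], [0.23, 0.69, -0.68]]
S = [3.46, 1.87, 0.64]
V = [[-0.36, -0.93, 0.04], [0.18, -0.11, -0.98], [0.92, -0.34, 0.21]]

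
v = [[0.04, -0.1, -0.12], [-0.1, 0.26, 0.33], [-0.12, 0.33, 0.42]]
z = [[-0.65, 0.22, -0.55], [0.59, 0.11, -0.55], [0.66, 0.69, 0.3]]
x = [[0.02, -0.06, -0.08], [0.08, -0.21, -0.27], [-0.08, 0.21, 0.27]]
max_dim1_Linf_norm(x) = 0.27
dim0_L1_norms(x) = [0.18, 0.48, 0.62]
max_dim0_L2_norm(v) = 0.55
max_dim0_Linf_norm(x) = 0.27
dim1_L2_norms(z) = [0.88, 0.81, 1.0]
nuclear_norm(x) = 0.51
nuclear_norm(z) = 2.60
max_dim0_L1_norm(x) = 0.62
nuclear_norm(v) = 0.72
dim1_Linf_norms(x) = [0.08, 0.27, 0.27]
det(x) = 0.00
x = z @ v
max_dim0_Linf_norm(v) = 0.42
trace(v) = 0.72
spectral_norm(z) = 1.20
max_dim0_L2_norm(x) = 0.39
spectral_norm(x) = 0.51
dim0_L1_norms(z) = [1.9, 1.02, 1.4]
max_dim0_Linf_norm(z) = 0.69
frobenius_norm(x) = 0.51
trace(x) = 0.08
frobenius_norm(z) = 1.56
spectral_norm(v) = 0.72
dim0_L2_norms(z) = [1.1, 0.73, 0.83]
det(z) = -0.57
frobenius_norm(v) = 0.72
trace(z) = -0.24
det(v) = -0.00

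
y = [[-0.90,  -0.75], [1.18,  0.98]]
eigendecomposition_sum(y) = [[(-0.45+0.52j), (-0.38+0.4j)], [(0.59-0.63j), (0.49-0.48j)]] + [[-0.45-0.52j, (-0.37-0.4j)], [0.59+0.63j, (0.49+0.48j)]]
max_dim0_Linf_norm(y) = 1.18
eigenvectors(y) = [[0.62-0.02j, (0.62+0.02j)], [(-0.78+0j), -0.78-0.00j]]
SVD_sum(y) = [[-0.90, -0.75], [1.18, 0.98]] + [[0.00, -0.00], [0.0, -0.00]]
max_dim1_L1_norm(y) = 2.16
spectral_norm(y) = 1.93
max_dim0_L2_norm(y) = 1.48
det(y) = 0.00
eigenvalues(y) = [(0.04+0.04j), (0.04-0.04j)]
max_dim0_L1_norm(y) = 2.08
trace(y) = 0.08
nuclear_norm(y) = 1.93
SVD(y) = [[-0.61, 0.79], [0.79, 0.61]] @ diag([1.9301029983100955, 0.0015543211956182761]) @ [[0.77, 0.64], [0.64, -0.77]]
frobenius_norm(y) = 1.93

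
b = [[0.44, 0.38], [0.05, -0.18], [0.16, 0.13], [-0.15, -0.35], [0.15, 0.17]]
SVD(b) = [[-0.76, -0.40], [0.14, -0.72], [-0.27, -0.17], [0.48, -0.53], [-0.3, -0.01]] @ diag([0.7522448957278953, 0.2143072953758874]) @ [[-0.65,  -0.76], [-0.76,  0.65]]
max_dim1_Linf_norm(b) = 0.44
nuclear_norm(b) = 0.97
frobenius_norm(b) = 0.78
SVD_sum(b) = [[0.37, 0.44],  [-0.07, -0.08],  [0.13, 0.15],  [-0.24, -0.28],  [0.15, 0.17]] + [[0.07, -0.06],[0.12, -0.1],[0.03, -0.02],[0.09, -0.07],[0.0, -0.00]]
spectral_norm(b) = 0.75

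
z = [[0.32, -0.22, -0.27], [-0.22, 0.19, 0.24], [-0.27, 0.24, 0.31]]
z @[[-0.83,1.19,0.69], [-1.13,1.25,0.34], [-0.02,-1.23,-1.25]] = [[-0.01,0.44,0.48], [-0.04,-0.32,-0.39], [-0.05,-0.40,-0.49]]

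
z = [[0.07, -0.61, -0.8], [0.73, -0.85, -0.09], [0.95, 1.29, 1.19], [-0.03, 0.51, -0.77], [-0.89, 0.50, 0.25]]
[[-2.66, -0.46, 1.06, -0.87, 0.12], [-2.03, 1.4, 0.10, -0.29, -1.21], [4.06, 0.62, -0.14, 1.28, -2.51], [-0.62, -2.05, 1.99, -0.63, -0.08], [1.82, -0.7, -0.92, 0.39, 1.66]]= z @ [[-0.53, 0.46, 1.02, -0.07, -2.08], [1.72, -1.43, 0.97, 0.18, -0.36], [1.97, 1.70, -1.98, 0.94, -0.06]]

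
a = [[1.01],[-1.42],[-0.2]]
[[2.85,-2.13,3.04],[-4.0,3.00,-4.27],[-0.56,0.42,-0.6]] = a@[[2.82, -2.11, 3.01]]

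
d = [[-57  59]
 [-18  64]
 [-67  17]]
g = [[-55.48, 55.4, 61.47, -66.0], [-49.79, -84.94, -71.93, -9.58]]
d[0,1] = 59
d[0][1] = 59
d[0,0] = -57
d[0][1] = 59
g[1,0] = -49.79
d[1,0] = -18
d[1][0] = -18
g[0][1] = 55.4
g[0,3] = -66.0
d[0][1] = 59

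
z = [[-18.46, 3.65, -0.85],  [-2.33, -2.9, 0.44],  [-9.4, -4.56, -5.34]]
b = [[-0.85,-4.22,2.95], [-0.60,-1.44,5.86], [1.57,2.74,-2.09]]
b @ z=[[-2.21, -4.32, -16.89],  [-40.65, -24.74, -31.42],  [-15.72, 7.31, 11.03]]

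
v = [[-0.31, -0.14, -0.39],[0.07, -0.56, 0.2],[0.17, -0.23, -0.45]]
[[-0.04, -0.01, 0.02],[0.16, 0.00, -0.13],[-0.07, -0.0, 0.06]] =v@[[-0.08, 0.01, 0.08], [-0.21, 0.00, 0.17], [0.23, 0.01, -0.18]]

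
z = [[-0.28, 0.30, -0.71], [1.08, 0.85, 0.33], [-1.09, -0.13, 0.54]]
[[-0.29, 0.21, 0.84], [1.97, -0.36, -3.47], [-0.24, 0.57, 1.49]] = z @[[0.46, -0.54, -1.74],[1.41, 0.25, -1.44],[0.82, 0.02, -1.10]]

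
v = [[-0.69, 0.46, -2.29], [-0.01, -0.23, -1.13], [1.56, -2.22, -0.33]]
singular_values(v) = [2.88, 2.54, 0.0]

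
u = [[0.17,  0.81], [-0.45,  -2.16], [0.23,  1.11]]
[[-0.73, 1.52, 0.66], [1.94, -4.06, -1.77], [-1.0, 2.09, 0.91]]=u @[[0.69, -1.45, -0.63], [-1.04, 2.18, 0.95]]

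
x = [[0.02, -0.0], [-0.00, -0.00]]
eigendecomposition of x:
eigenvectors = [[1.0, 0.00], [0.00, 1.0]]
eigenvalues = [0.02, -0.0]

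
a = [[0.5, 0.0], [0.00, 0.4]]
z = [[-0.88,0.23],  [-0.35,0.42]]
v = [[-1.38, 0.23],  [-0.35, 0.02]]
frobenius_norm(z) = 1.06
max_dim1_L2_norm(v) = 1.4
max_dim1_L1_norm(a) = 0.5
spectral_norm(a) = 0.50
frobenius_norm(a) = 0.64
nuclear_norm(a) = 0.90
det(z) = -0.29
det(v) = 0.05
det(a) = 0.20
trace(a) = 0.90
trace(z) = -0.46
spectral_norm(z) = 1.02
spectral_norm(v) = 1.44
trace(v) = -1.36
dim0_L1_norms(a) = [0.5, 0.4]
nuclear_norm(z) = 1.31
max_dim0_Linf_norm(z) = 0.88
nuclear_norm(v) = 1.48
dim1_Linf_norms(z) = [0.88, 0.42]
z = v + a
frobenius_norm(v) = 1.44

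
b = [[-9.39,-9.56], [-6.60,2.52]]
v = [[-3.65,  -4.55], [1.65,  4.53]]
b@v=[[18.5, -0.58], [28.25, 41.45]]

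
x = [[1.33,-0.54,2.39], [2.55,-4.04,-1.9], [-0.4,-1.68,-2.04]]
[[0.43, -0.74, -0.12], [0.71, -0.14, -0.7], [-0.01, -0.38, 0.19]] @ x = [[-1.27, 2.96, 2.68], [0.87, 1.36, 3.39], [-1.06, 1.22, 0.31]]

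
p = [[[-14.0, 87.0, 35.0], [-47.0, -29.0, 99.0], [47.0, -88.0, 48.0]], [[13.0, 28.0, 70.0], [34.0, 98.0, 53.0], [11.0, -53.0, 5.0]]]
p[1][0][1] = 28.0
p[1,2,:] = [11.0, -53.0, 5.0]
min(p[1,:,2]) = 5.0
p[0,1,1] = -29.0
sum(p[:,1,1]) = 69.0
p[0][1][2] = 99.0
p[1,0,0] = 13.0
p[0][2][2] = 48.0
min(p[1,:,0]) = 11.0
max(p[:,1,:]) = 99.0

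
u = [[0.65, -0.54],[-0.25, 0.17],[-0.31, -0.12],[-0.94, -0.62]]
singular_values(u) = [1.24, 0.81]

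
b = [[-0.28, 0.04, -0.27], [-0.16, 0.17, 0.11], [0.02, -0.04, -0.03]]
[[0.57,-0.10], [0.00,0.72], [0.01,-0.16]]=b@[[0.09, -1.16], [1.39, 1.94], [-1.99, 1.87]]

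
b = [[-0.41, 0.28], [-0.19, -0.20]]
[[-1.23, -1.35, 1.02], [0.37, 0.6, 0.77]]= b @ [[1.05,0.75,-3.11], [-2.84,-3.73,-0.90]]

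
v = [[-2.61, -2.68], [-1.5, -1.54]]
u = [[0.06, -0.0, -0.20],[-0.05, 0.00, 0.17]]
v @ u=[[-0.02,  0.00,  0.07], [-0.01,  0.00,  0.04]]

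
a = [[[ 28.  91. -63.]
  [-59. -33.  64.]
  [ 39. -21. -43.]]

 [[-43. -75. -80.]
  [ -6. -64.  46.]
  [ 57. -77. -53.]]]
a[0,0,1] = 91.0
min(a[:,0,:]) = -80.0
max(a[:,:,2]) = 64.0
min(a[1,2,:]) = -77.0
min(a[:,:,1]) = -77.0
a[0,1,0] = -59.0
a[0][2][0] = 39.0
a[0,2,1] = -21.0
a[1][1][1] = -64.0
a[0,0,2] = -63.0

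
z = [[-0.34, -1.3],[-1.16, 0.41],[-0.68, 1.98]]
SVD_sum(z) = [[0.35, -1.08], [-0.23, 0.71], [-0.64, 1.99]] + [[-0.69,-0.22],[-0.93,-0.3],[-0.04,-0.01]]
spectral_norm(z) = 2.49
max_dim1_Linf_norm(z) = 1.98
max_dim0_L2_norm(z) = 2.4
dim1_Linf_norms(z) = [1.3, 1.16, 1.98]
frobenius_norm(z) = 2.78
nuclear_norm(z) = 3.71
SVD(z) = [[0.45, 0.59], [-0.30, 0.80], [-0.84, 0.03]] @ diag([2.494311680929148, 1.2167617837442164]) @ [[0.31,-0.95], [-0.95,-0.31]]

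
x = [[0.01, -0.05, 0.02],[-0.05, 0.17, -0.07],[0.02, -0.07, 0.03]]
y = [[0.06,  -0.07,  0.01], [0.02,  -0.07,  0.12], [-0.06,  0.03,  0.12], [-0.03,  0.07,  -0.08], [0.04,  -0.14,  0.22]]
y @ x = [[0.0, -0.02, 0.01],[0.01, -0.02, 0.01],[0.00, -0.00, 0.0],[-0.01, 0.02, -0.01],[0.01, -0.04, 0.02]]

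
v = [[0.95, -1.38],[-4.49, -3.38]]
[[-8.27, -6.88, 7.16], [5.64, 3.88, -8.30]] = v@[[-3.8, -3.04, 3.79],[3.38, 2.89, -2.58]]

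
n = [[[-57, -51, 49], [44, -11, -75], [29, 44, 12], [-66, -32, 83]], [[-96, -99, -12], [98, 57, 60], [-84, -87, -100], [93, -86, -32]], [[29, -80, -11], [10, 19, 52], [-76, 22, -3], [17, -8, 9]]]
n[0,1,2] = -75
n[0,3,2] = 83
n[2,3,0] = 17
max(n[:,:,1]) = 57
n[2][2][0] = -76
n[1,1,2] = 60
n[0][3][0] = -66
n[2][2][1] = 22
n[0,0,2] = 49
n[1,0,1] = -99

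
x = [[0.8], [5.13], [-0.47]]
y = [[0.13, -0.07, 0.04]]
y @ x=[[-0.27]]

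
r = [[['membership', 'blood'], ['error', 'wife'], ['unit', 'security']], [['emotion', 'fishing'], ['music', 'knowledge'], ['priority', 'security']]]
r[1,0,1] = 'fishing'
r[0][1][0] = 'error'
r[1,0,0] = 'emotion'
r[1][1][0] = 'music'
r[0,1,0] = 'error'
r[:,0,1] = ['blood', 'fishing']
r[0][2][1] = 'security'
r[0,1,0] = 'error'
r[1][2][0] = 'priority'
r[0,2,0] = 'unit'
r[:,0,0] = ['membership', 'emotion']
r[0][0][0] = 'membership'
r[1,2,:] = ['priority', 'security']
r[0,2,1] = 'security'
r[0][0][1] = 'blood'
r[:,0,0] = ['membership', 'emotion']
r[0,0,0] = 'membership'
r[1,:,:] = [['emotion', 'fishing'], ['music', 'knowledge'], ['priority', 'security']]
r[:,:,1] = [['blood', 'wife', 'security'], ['fishing', 'knowledge', 'security']]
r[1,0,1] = 'fishing'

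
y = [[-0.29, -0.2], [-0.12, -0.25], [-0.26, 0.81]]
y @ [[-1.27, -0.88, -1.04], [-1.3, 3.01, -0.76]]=[[0.63,  -0.35,  0.45],[0.48,  -0.65,  0.31],[-0.72,  2.67,  -0.35]]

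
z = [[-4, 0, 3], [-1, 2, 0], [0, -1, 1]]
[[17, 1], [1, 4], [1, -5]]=z @ [[-5, -4], [-2, 0], [-1, -5]]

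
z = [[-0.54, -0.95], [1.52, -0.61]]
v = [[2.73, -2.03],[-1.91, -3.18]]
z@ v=[[0.34, 4.12], [5.31, -1.15]]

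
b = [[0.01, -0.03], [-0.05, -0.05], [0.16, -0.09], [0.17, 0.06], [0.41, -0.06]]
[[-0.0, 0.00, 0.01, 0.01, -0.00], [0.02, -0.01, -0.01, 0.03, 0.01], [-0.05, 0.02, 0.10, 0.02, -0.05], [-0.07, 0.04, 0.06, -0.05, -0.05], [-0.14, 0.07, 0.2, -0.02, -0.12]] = b @ [[-0.35, 0.19, 0.44, -0.13, -0.29], [-0.10, 0.06, -0.28, -0.5, 0.06]]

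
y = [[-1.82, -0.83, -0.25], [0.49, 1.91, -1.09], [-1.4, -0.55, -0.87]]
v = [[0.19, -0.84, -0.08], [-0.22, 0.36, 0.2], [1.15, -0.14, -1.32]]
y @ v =[[-0.45, 1.26, 0.31], [-1.58, 0.43, 1.78], [-1.15, 1.1, 1.15]]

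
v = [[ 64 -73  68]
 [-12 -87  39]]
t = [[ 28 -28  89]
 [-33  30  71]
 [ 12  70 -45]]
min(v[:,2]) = 39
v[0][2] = 68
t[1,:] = [-33, 30, 71]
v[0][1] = -73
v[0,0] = 64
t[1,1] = 30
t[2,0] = 12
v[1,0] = -12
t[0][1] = -28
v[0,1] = -73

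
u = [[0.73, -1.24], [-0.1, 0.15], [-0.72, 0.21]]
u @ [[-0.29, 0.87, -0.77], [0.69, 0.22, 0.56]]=[[-1.07,0.36,-1.26], [0.13,-0.05,0.16], [0.35,-0.58,0.67]]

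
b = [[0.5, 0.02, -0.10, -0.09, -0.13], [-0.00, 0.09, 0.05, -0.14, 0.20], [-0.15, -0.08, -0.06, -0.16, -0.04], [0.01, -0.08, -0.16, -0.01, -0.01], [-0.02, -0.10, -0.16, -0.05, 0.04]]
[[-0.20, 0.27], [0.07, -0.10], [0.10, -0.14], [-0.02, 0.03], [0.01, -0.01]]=b@[[-0.40,0.55],[0.00,-0.0],[0.13,-0.18],[-0.33,0.44],[0.1,-0.13]]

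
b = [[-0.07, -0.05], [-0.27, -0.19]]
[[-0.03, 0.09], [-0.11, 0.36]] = b @ [[0.49,-1.6],  [-0.12,0.39]]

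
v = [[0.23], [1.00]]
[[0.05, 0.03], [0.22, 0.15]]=v @[[0.22, 0.15]]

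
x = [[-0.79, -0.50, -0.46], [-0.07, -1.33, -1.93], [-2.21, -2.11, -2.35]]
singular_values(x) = [4.47, 1.23, 0.0]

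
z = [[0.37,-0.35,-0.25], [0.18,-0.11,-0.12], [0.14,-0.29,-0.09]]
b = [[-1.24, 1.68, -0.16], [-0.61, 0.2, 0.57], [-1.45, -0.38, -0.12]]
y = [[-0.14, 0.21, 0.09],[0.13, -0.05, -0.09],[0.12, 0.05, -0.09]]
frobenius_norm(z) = 0.70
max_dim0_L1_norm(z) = 0.75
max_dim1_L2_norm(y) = 0.27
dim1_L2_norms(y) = [0.27, 0.17, 0.16]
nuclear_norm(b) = 4.22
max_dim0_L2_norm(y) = 0.23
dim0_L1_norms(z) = [0.69, 0.75, 0.46]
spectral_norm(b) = 2.29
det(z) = 0.00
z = b @ y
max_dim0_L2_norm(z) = 0.47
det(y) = 0.00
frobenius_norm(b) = 2.72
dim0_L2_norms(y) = [0.23, 0.22, 0.16]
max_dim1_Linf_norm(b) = 1.68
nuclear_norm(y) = 0.47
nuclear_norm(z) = 0.82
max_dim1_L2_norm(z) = 0.57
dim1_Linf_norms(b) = [1.68, 0.61, 1.45]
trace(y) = -0.28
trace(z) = 0.17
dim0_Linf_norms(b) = [1.45, 1.68, 0.57]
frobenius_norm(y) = 0.35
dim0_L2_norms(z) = [0.43, 0.47, 0.29]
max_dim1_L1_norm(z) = 0.97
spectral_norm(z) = 0.69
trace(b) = -1.16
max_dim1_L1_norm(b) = 3.08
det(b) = -1.83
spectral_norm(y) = 0.32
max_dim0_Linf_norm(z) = 0.37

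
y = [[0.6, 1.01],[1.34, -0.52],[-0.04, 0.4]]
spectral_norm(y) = 1.47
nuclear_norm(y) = 2.67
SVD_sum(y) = [[0.44, -0.07],[1.39, -0.20],[-0.10, 0.01]] + [[0.16, 1.08], [-0.05, -0.32], [0.06, 0.39]]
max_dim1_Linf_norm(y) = 1.34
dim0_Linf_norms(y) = [1.34, 1.01]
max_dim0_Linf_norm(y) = 1.34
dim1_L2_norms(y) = [1.17, 1.44, 0.4]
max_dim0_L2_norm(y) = 1.47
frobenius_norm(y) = 1.90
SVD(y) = [[-0.30, 0.91], [-0.95, -0.27], [0.07, 0.33]] @ diag([1.4741056466413645, 1.1977948666362055]) @ [[-0.99,  0.15],[0.15,  0.99]]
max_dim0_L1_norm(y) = 1.98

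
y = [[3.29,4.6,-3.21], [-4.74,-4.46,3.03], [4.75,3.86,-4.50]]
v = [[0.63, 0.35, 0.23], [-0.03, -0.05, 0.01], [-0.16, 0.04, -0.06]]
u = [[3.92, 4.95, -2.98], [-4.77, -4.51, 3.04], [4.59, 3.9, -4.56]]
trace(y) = -5.67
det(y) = -13.63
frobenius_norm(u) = 12.58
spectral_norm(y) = 12.21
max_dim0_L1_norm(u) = 13.36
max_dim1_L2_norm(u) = 7.55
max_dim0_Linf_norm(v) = 0.63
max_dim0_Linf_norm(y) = 4.75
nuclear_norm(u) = 14.51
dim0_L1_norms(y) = [12.78, 12.92, 10.74]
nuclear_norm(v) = 0.91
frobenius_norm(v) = 0.78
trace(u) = -5.15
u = v + y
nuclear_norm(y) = 14.36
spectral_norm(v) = 0.77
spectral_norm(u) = 12.48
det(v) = -0.00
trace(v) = 0.52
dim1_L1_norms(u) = [11.85, 12.32, 13.05]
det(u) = -10.71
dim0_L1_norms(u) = [13.28, 13.36, 10.58]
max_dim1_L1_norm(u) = 13.05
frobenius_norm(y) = 12.31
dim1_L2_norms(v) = [0.76, 0.06, 0.18]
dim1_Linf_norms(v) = [0.63, 0.05, 0.16]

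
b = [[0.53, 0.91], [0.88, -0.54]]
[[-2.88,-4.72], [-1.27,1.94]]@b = [[-5.68, -0.07], [1.03, -2.20]]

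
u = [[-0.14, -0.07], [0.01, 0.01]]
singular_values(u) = [0.16, 0.0]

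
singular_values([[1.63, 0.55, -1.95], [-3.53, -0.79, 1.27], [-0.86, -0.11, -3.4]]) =[4.68, 3.45, 0.13]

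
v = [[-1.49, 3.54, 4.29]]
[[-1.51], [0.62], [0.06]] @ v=[[2.25, -5.35, -6.48], [-0.92, 2.19, 2.66], [-0.09, 0.21, 0.26]]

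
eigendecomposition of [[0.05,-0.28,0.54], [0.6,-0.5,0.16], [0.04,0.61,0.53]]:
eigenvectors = [[(0.25+0.58j),  (0.25-0.58j),  (0.47+0j)], [0.66+0.00j,  (0.66-0j),  (0.32+0j)], [(-0.35-0.21j),  (-0.35+0.21j),  0.82+0.00j]]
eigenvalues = [(-0.36+0.47j), (-0.36-0.47j), (0.79+0j)]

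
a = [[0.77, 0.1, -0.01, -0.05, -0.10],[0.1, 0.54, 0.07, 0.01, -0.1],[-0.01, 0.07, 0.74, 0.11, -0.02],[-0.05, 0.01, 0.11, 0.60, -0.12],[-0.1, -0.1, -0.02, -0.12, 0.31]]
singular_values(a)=[0.85, 0.82, 0.57, 0.49, 0.23]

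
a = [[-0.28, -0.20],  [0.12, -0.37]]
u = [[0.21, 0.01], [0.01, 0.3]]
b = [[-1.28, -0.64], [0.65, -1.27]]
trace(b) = -2.55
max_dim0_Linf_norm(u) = 0.3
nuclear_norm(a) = 0.72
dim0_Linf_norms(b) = [1.28, 1.27]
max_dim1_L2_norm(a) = 0.39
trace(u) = 0.51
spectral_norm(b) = 1.44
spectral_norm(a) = 0.42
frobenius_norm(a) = 0.52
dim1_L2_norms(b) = [1.43, 1.43]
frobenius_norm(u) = 0.37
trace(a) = -0.65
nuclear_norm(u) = 0.51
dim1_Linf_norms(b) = [1.28, 1.27]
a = b @ u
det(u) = 0.06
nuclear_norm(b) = 2.86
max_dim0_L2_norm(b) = 1.44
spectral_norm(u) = 0.30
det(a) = 0.13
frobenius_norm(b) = 2.02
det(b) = 2.04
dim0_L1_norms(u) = [0.22, 0.31]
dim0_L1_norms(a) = [0.4, 0.57]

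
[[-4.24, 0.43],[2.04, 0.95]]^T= [[-4.24, 2.04], [0.43, 0.95]]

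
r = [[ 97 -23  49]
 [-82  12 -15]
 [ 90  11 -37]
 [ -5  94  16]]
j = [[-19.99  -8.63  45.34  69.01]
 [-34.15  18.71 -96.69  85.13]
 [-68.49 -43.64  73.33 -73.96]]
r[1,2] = -15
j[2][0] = -68.49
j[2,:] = [-68.49, -43.64, 73.33, -73.96]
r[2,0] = 90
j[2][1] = -43.64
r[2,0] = 90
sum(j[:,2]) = 21.980000000000004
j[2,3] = -73.96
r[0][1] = -23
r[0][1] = -23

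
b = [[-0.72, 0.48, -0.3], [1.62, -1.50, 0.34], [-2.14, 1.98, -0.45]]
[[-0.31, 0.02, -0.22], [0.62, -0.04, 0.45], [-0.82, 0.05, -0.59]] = b @ [[0.32, -0.02, 0.22], [-0.02, 0.00, -0.02], [0.22, -0.02, 0.18]]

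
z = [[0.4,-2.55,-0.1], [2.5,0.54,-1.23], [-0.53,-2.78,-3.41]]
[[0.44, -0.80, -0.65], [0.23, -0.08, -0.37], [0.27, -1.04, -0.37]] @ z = [[-1.48, 0.25, 3.16],[0.09, 0.4, 1.34],[-2.3, -0.22, 2.51]]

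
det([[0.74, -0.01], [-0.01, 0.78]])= 0.577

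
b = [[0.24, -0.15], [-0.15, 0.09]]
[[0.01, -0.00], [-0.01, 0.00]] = b@[[-0.02, 0.0], [-0.12, 0.03]]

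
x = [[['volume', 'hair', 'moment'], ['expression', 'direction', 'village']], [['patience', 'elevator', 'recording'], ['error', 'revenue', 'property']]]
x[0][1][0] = 'expression'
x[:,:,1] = [['hair', 'direction'], ['elevator', 'revenue']]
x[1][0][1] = 'elevator'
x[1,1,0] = 'error'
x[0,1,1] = 'direction'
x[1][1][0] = 'error'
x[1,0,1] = 'elevator'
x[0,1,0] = 'expression'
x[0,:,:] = [['volume', 'hair', 'moment'], ['expression', 'direction', 'village']]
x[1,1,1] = 'revenue'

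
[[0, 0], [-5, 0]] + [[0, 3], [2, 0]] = [[0, 3], [-3, 0]]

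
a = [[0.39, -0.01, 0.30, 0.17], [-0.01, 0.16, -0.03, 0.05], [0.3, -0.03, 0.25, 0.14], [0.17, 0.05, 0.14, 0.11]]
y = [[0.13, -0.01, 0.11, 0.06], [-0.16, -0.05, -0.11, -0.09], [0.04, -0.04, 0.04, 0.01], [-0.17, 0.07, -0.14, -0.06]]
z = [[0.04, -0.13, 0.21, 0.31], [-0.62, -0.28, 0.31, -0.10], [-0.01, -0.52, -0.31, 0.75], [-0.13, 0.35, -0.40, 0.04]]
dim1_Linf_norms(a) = [0.39, 0.16, 0.3, 0.17]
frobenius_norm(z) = 1.40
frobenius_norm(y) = 0.38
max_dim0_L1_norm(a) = 0.87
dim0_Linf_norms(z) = [0.62, 0.52, 0.4, 0.75]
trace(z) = -0.51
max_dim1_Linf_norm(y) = 0.17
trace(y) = 0.06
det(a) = -0.00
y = z @ a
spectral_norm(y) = 0.37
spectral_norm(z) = 1.00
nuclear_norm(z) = 2.53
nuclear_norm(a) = 0.91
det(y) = 0.00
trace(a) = 0.91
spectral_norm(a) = 0.71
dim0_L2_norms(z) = [0.63, 0.7, 0.63, 0.82]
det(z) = 0.09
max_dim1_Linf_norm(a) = 0.39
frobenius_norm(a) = 0.73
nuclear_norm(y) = 0.47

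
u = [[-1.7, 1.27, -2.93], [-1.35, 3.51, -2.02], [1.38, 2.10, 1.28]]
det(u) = 6.30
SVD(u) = [[-0.63, 0.39, 0.67], [-0.77, -0.31, -0.55], [-0.0, -0.87, 0.50]] @ diag([5.346460788287265, 3.2476361682927517, 0.3630652251365995]) @ [[0.4, -0.66, 0.64], [-0.44, -0.75, -0.50], [0.81, -0.09, -0.59]]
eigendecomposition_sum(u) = [[(-1.56+0.75j), (1.75+0.8j), -2.06+0.04j], [-0.05+0.86j, (0.78-0.57j), (-0.49+0.9j)], [(1.75+0.72j), -0.63-2.01j, 1.53+1.66j]] + [[-1.56-0.75j, (1.75-0.8j), (-2.06-0.04j)], [-0.05-0.86j, (0.78+0.57j), (-0.49-0.9j)], [(1.75-0.72j), (-0.63+2.01j), (1.53-1.66j)]] + [[1.41-0.00j,-2.23+0.00j,(1.18-0j)],[(-1.24+0j),1.96-0.00j,(-1.04+0j)],[-2.12+0.00j,3.35-0.00j,(-1.78+0j)]]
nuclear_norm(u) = 8.96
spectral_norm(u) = 5.35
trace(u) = 3.09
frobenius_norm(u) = 6.27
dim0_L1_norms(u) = [4.43, 6.88, 6.23]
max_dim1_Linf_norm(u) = 3.51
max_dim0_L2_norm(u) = 4.28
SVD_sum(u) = [[-1.34,2.23,-2.16], [-1.64,2.74,-2.64], [-0.01,0.02,-0.02]] + [[-0.56, -0.94, -0.63], [0.45, 0.76, 0.51], [1.24, 2.10, 1.4]] + [[0.20, -0.02, -0.14], [-0.16, 0.02, 0.12], [0.15, -0.02, -0.11]]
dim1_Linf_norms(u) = [2.93, 3.51, 2.1]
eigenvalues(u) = [(0.75+1.84j), (0.75-1.84j), (1.59+0j)]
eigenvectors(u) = [[(0.43-0.48j), (0.43+0.48j), (-0.5+0j)], [(-0.1-0.3j), -0.10+0.30j, 0.44+0.00j], [(-0.7+0j), (-0.7-0j), 0.75+0.00j]]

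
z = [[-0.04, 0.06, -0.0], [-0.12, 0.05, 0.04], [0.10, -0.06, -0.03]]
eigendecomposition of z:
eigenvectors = [[(0.16-0.43j), (0.16+0.43j), (0.4+0j)], [0.68+0.00j, 0.68-0.00j, 0.26+0.00j], [-0.55+0.17j, (-0.55-0.17j), 0.88+0.00j]]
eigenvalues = [(-0.01+0.08j), (-0.01-0.08j), (-0+0j)]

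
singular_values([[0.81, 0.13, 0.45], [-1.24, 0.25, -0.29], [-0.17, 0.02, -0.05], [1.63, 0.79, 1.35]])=[2.66, 0.78, 0.0]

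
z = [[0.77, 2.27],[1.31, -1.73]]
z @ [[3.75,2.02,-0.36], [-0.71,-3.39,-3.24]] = [[1.28, -6.14, -7.63], [6.14, 8.51, 5.13]]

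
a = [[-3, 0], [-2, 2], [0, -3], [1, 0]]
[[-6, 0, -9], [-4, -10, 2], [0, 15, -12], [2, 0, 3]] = a@[[2, 0, 3], [0, -5, 4]]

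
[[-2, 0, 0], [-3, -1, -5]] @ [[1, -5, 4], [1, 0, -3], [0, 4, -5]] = [[-2, 10, -8], [-4, -5, 16]]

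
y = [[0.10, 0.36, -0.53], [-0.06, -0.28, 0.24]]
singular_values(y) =[0.74, 0.08]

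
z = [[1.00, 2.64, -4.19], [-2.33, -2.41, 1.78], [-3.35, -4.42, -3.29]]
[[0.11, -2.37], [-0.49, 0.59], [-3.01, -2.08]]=z @ [[-0.16, 0.35],  [0.58, -0.19],  [0.30, 0.53]]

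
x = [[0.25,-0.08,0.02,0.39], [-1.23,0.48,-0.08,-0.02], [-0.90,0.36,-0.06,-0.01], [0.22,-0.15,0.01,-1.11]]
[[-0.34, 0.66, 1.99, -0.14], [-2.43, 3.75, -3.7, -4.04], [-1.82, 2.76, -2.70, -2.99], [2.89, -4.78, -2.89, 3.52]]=x @ [[0.57, -3.06, 2.87, 2.40], [-3.54, 0.37, 0.19, -2.91], [0.92, 1.51, 2.52, -3.26], [-2.00, 3.66, 3.17, -2.33]]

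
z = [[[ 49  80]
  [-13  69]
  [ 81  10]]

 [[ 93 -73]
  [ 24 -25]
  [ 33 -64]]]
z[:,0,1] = [80, -73]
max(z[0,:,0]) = 81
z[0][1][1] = 69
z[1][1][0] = 24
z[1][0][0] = 93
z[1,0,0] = 93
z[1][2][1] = -64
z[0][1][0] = -13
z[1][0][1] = -73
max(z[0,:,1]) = 80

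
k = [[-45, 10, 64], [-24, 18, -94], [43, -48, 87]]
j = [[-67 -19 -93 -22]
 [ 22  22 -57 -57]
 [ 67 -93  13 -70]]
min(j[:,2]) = -93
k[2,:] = [43, -48, 87]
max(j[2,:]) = 67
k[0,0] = -45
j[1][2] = -57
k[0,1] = 10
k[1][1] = 18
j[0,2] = -93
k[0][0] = -45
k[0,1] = 10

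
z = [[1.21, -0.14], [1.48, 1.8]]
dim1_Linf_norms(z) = [1.21, 1.8]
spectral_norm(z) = 2.44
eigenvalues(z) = [(1.5+0.35j), (1.5-0.35j)]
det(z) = 2.39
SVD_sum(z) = [[0.58, 0.54],[1.7, 1.57]] + [[0.63, -0.68], [-0.22, 0.23]]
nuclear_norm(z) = 3.42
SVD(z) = [[-0.33,-0.95], [-0.95,0.33]] @ diag([2.441198881410476, 0.9770609097698254]) @ [[-0.73, -0.68], [-0.68, 0.73]]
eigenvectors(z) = [[0.19-0.22j, 0.19+0.22j], [-0.96+0.00j, (-0.96-0j)]]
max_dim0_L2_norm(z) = 1.91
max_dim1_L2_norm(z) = 2.33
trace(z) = 3.01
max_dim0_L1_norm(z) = 2.69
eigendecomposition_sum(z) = [[0.60+0.81j, -0.07+0.30j], [0.74-3.21j, (0.9-0.47j)]] + [[(0.6-0.81j), (-0.07-0.3j)],[(0.74+3.21j), (0.9+0.47j)]]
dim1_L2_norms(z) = [1.22, 2.33]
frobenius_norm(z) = 2.63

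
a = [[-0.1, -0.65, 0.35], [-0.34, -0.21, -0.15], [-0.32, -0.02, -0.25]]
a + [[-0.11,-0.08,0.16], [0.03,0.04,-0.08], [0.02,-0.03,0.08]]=[[-0.21, -0.73, 0.51], [-0.31, -0.17, -0.23], [-0.3, -0.05, -0.17]]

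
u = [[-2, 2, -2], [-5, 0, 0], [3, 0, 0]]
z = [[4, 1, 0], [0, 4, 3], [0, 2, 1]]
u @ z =[[-8, 2, 4], [-20, -5, 0], [12, 3, 0]]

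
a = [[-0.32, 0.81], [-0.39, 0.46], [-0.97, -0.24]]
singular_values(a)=[1.14, 0.9]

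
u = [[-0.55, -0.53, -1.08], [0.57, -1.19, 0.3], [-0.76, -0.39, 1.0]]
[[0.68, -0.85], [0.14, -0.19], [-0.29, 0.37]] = u @[[-0.08,0.09], [-0.27,0.35], [-0.46,0.57]]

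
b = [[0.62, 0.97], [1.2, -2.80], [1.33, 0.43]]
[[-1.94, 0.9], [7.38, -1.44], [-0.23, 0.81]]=b @[[0.60,0.39],[-2.38,0.68]]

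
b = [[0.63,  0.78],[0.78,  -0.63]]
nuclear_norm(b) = 2.01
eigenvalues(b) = [1.0, -1.0]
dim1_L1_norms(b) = [1.41, 1.41]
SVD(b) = [[-0.78, -0.63], [0.63, -0.78]] @ diag([1.0026464980241043, 1.002646498024104]) @ [[-0.0,-1.00], [-1.00,-0.0]]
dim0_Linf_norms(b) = [0.78, 0.78]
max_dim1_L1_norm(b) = 1.41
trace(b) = 0.00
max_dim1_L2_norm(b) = 1.0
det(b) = -1.01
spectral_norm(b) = 1.00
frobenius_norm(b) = 1.42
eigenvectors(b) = [[0.9, -0.43], [0.43, 0.9]]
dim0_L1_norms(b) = [1.41, 1.41]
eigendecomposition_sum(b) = [[0.82, 0.39],[0.39, 0.19]] + [[-0.19, 0.39], [0.39, -0.82]]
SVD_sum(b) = [[0.0, 0.78], [0.00, -0.63]] + [[0.63, 0.0], [0.78, 0.0]]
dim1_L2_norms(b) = [1.0, 1.0]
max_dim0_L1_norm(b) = 1.41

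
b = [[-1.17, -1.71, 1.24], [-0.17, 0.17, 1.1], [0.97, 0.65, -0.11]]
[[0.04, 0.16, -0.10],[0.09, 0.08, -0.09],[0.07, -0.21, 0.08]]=b @[[0.1,-0.3,0.12],  [-0.02,0.12,-0.06],  [0.10,0.01,-0.05]]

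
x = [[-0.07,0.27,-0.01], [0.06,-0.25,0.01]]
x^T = [[-0.07, 0.06], [0.27, -0.25], [-0.01, 0.01]]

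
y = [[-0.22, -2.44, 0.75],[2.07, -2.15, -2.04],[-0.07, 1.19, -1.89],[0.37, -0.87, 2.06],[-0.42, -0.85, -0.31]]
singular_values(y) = [3.87, 3.72, 1.39]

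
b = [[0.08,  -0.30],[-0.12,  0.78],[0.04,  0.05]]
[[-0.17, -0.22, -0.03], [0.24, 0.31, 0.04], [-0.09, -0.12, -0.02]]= b @ [[-2.31, -2.96, -0.38], [-0.05, -0.06, -0.01]]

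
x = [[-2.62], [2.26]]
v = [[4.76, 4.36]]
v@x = [[-2.62]]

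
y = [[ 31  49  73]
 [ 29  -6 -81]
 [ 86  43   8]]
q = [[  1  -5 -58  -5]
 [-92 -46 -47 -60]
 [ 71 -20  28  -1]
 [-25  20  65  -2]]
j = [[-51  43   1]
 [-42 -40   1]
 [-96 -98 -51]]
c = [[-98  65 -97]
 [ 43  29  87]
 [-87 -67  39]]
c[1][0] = 43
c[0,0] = -98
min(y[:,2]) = -81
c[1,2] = 87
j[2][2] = -51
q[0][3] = -5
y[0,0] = 31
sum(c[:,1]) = 27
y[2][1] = 43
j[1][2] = 1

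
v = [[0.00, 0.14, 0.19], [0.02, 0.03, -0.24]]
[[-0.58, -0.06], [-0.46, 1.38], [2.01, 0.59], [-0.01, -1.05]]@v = [[-0.00, -0.08, -0.10], [0.03, -0.02, -0.42], [0.01, 0.30, 0.24], [-0.02, -0.03, 0.25]]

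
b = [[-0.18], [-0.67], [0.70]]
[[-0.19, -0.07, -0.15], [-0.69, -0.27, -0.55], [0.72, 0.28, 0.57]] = b @ [[1.03, 0.4, 0.82]]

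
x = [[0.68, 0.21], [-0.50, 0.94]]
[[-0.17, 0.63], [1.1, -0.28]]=x@ [[-0.52, 0.88],[0.89, 0.17]]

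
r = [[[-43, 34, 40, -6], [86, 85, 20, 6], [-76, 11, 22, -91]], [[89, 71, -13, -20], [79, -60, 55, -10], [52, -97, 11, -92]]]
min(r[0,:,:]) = -91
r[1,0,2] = -13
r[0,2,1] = 11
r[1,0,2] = -13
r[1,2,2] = 11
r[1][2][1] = -97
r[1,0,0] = 89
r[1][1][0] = 79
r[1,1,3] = -10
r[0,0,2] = 40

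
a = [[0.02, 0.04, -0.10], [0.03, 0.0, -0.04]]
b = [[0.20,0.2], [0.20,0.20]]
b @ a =[[0.01,0.01,-0.03], [0.01,0.01,-0.03]]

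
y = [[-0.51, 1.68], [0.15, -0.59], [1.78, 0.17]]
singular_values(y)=[2.0, 1.63]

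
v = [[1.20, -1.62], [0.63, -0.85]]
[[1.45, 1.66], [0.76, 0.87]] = v @ [[-0.25, 1.06],[-1.08, -0.24]]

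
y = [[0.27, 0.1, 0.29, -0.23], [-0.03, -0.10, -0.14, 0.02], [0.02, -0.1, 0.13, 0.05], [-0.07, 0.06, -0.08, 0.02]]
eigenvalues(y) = [0.34, -0.15, -0.01, 0.14]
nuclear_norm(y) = 0.80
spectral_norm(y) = 0.50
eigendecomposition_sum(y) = [[0.27, -0.06, 0.45, -0.12], [-0.03, 0.01, -0.05, 0.01], [0.02, -0.00, 0.04, -0.01], [-0.07, 0.01, -0.12, 0.03]] + [[0.0, 0.1, 0.04, -0.02], [-0.00, -0.12, -0.05, 0.03], [-0.00, -0.06, -0.02, 0.01], [0.00, 0.05, 0.02, -0.01]] + [[-0.00, -0.00, -0.00, -0.01], [-0.0, -0.0, -0.00, -0.00], [0.0, 0.00, 0.00, 0.00], [-0.0, -0.00, -0.00, -0.01]] + [[0.00, 0.06, -0.20, -0.08],[0.0, 0.01, -0.04, -0.02],[-0.0, -0.04, 0.12, 0.05],[-0.00, -0.01, 0.02, 0.01]]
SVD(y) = [[-0.94, 0.16, 0.24, 0.21], [0.28, -0.09, 0.90, 0.32], [-0.12, -0.89, -0.20, 0.40], [0.18, 0.42, -0.31, 0.83]] @ diag([0.4994537392130571, 0.18176309262254575, 0.11562824446717622, 0.006184628349582577]) @ [[-0.55, -0.2, -0.68, 0.44], [-0.0, 0.77, -0.49, -0.41], [0.47, -0.56, -0.51, -0.45], [-0.69, -0.23, 0.20, -0.66]]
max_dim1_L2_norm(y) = 0.47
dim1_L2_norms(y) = [0.47, 0.18, 0.17, 0.12]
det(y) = 0.00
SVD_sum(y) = [[0.26, 0.09, 0.32, -0.20], [-0.08, -0.03, -0.1, 0.06], [0.03, 0.01, 0.04, -0.03], [-0.05, -0.02, -0.06, 0.04]] + [[-0.0,0.02,-0.01,-0.01], [0.0,-0.01,0.01,0.01], [0.0,-0.12,0.08,0.07], [-0.00,0.06,-0.04,-0.03]] + [[0.01, -0.02, -0.01, -0.01], [0.05, -0.06, -0.05, -0.05], [-0.01, 0.01, 0.01, 0.01], [-0.02, 0.02, 0.02, 0.02]] + [[-0.0,-0.0,0.0,-0.0], [-0.0,-0.0,0.0,-0.0], [-0.00,-0.0,0.00,-0.00], [-0.0,-0.0,0.00,-0.0]]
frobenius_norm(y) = 0.54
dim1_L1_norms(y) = [0.89, 0.29, 0.3, 0.23]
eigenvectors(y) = [[-0.96, -0.56, 0.68, -0.84], [0.1, 0.69, 0.21, -0.18], [-0.08, 0.34, -0.19, 0.5], [0.25, -0.31, 0.68, 0.07]]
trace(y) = 0.32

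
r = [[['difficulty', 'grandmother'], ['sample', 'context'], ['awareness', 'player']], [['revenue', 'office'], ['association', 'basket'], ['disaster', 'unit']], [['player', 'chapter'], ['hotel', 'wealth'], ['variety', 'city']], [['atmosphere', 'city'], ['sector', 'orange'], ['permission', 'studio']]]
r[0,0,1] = 'grandmother'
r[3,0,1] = 'city'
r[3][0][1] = 'city'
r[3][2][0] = 'permission'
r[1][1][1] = 'basket'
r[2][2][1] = 'city'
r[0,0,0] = 'difficulty'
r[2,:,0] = ['player', 'hotel', 'variety']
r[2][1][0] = 'hotel'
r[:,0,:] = [['difficulty', 'grandmother'], ['revenue', 'office'], ['player', 'chapter'], ['atmosphere', 'city']]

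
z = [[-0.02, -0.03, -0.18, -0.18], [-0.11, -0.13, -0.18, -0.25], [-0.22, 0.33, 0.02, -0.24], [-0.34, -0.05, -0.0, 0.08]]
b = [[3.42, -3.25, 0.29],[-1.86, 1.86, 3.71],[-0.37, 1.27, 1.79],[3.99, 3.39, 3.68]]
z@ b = [[-0.66, -0.83, -1.10], [-1.07, -0.96, -1.76], [-2.33, 0.54, 0.31], [-0.75, 1.28, 0.01]]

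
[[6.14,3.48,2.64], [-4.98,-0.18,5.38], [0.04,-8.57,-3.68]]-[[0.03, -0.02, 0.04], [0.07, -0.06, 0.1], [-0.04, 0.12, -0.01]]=[[6.11, 3.5, 2.60], [-5.05, -0.12, 5.28], [0.08, -8.69, -3.67]]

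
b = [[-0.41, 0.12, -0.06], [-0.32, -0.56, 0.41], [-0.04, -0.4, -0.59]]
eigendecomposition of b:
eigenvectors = [[0.79+0.00j, -0.14-0.17j, -0.14+0.17j], [-0.23+0.00j, 0.73+0.00j, 0.73-0.00j], [(0.57+0j), (-0.06+0.65j), -0.06-0.65j]]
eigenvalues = [(-0.49+0j), (-0.54+0.44j), (-0.54-0.44j)]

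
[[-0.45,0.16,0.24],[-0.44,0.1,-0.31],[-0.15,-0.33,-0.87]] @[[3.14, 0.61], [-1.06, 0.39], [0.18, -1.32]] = [[-1.54, -0.53], [-1.54, 0.18], [-0.28, 0.93]]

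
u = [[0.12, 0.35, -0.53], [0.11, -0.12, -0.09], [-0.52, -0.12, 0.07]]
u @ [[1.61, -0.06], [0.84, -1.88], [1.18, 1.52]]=[[-0.14, -1.47], [-0.03, 0.08], [-0.86, 0.36]]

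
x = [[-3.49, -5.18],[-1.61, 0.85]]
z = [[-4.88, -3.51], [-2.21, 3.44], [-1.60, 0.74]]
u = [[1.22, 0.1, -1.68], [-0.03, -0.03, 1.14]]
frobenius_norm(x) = 6.51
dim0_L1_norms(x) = [5.1, 6.03]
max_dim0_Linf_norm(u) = 1.68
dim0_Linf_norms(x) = [3.49, 5.18]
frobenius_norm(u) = 2.37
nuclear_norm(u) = 2.88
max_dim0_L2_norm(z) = 5.59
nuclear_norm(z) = 10.44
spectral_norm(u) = 2.30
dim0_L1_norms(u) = [1.25, 0.13, 2.82]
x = u @ z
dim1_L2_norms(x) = [6.25, 1.82]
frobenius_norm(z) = 7.48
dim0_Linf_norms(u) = [1.22, 0.1, 1.68]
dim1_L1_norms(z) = [8.39, 5.65, 2.34]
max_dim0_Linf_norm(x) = 5.18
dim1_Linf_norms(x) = [5.18, 1.61]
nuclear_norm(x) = 8.06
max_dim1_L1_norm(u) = 3.0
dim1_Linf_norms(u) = [1.68, 1.14]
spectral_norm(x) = 6.25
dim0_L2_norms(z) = [5.59, 4.97]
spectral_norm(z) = 6.08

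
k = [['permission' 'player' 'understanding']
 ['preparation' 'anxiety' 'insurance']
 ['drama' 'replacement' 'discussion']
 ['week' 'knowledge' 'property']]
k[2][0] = 'drama'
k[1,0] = 'preparation'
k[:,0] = ['permission', 'preparation', 'drama', 'week']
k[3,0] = 'week'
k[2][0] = 'drama'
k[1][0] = 'preparation'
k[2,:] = ['drama', 'replacement', 'discussion']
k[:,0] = ['permission', 'preparation', 'drama', 'week']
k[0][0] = 'permission'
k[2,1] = 'replacement'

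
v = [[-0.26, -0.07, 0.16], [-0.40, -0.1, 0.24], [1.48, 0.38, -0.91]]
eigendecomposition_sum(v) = [[-0.26, -0.07, 0.16], [-0.39, -0.1, 0.24], [1.48, 0.38, -0.91]] + [[0.0, -0.0, 0.00], [-0.01, 0.00, -0.00], [0.0, -0.00, 0.0]] + [[-0.00,-0.00,-0.00], [-0.00,-0.0,-0.0], [-0.00,-0.0,-0.00]]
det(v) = 0.00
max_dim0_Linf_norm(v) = 1.48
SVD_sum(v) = [[-0.26, -0.07, 0.16], [-0.40, -0.10, 0.24], [1.48, 0.38, -0.91]] + [[0.0, -0.0, 0.0], [-0.0, 0.0, -0.00], [-0.00, 0.0, -0.0]] + [[-0.00, -0.0, -0.0], [-0.00, -0.0, -0.00], [-0.00, -0.0, -0.00]]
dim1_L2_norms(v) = [0.31, 0.48, 1.78]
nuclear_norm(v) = 1.88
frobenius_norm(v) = 1.87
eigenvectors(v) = [[0.17, 0.42, 0.32],[0.25, -0.84, 0.57],[-0.95, 0.34, 0.76]]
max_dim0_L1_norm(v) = 2.14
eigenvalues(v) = [-1.27, 0.01, -0.0]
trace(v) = -1.27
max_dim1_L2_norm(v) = 1.78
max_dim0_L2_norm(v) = 1.55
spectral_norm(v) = 1.87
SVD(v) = [[-0.17, 0.35, 0.92], [-0.26, -0.92, 0.3], [0.95, -0.18, 0.24]] @ diag([1.8677692880532297, 0.005524859715366663, 0.0027133982856627605]) @ [[0.83,  0.21,  -0.51], [0.54,  -0.52,  0.66], [-0.12,  -0.83,  -0.55]]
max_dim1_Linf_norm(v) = 1.48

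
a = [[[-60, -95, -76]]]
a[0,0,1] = -95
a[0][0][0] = -60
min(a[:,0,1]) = -95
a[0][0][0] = -60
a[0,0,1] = -95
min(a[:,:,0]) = -60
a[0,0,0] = -60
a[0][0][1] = -95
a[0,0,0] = -60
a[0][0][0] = -60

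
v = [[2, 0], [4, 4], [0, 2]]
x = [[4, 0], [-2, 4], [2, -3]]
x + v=[[6, 0], [2, 8], [2, -1]]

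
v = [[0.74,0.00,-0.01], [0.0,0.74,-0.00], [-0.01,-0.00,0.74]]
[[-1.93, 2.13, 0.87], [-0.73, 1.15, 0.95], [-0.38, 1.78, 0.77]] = v@[[-2.61, 2.91, 1.19],[-0.99, 1.55, 1.29],[-0.55, 2.45, 1.06]]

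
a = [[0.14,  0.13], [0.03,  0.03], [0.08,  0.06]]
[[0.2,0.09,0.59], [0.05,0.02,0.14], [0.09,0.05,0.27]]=a @ [[-0.06, 0.27, 0.07], [1.57, 0.40, 4.48]]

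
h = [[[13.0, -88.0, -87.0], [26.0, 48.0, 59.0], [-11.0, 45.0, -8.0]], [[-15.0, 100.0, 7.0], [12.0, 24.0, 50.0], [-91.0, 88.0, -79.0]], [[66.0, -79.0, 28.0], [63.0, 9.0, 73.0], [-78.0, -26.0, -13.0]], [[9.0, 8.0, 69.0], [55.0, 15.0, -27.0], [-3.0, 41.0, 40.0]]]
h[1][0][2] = 7.0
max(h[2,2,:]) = -13.0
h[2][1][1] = 9.0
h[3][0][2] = 69.0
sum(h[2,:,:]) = 43.0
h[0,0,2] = -87.0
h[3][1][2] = -27.0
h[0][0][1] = -88.0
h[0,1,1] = 48.0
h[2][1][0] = 63.0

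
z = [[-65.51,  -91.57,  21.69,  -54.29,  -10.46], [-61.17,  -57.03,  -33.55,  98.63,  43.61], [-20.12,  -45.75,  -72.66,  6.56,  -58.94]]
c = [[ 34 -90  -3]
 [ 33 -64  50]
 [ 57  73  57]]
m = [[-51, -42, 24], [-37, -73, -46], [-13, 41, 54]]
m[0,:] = [-51, -42, 24]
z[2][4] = -58.94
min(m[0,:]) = -51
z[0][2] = 21.69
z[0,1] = -91.57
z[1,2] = -33.55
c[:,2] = [-3, 50, 57]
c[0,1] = -90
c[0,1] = -90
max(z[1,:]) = 98.63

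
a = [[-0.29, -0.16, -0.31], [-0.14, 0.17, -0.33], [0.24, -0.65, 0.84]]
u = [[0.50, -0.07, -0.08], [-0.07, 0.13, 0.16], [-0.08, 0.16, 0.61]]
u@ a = [[-0.15, -0.04, -0.20],[0.04, -0.07, 0.11],[0.15, -0.36, 0.48]]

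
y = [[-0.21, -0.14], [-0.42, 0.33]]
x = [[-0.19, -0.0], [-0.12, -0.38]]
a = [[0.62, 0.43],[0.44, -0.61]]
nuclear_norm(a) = 1.51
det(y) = -0.13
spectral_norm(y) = 0.54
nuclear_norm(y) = 0.78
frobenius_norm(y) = 0.59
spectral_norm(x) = 0.40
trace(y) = 0.12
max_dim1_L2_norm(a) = 0.75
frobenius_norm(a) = 1.07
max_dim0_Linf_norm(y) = 0.42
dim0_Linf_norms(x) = [0.19, 0.38]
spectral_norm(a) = 0.76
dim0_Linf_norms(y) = [0.42, 0.33]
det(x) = 0.07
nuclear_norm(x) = 0.58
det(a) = -0.57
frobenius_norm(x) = 0.44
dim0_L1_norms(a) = [1.06, 1.04]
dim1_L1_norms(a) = [1.05, 1.05]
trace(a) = 0.01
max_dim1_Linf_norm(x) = 0.38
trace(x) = -0.57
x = y @ a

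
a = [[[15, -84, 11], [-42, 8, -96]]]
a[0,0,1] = -84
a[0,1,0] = -42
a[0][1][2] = -96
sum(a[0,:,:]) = -188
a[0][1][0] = -42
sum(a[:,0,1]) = -84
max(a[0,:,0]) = 15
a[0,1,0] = -42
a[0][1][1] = 8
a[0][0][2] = 11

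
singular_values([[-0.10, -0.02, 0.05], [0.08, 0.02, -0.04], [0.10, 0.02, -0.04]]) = [0.18, 0.01, 0.0]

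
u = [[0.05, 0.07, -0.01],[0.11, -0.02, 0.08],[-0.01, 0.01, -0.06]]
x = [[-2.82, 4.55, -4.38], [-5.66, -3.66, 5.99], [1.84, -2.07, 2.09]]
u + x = [[-2.77, 4.62, -4.39], [-5.55, -3.68, 6.07], [1.83, -2.06, 2.03]]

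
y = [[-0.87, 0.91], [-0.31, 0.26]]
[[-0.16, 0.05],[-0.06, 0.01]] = y @ [[0.21,  0.02], [0.02,  0.07]]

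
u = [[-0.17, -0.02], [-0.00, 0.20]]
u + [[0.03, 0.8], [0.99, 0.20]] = [[-0.14, 0.78], [0.99, 0.40]]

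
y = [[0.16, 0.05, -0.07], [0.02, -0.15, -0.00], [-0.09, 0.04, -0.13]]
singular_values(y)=[0.19, 0.18, 0.12]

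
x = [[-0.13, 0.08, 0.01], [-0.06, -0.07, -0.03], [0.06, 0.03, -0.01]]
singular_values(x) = [0.16, 0.11, 0.02]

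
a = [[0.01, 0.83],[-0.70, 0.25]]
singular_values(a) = [0.91, 0.64]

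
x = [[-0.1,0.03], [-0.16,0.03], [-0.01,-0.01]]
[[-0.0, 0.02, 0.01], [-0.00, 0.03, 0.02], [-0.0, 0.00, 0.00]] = x@[[0.02, -0.23, -0.16], [-0.01, -0.13, -0.05]]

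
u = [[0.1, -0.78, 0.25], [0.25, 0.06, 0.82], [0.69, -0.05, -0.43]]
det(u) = -0.537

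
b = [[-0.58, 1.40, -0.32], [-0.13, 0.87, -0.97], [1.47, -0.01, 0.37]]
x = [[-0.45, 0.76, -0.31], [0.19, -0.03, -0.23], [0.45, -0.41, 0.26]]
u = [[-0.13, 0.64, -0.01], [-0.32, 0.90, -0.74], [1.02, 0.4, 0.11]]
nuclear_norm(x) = 1.58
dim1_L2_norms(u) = [0.65, 1.21, 1.1]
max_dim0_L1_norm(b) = 2.28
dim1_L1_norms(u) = [0.78, 1.96, 1.53]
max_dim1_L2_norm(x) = 0.94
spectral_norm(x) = 1.14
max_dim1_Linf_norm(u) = 1.02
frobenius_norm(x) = 1.19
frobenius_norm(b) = 2.53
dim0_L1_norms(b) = [2.18, 2.28, 1.66]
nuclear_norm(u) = 2.77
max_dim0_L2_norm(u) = 1.17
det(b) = -1.70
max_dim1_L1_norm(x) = 1.52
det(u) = -0.50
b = u + x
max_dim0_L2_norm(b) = 1.65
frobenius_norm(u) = 1.76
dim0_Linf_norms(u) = [1.02, 0.9, 0.74]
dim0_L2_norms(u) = [1.08, 1.17, 0.75]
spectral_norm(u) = 1.32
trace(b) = 0.66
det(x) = -0.05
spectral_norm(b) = 2.08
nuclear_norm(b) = 4.01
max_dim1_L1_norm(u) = 1.96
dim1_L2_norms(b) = [1.55, 1.31, 1.52]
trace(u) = 0.88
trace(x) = -0.22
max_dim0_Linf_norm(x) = 0.76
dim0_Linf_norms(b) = [1.47, 1.4, 0.97]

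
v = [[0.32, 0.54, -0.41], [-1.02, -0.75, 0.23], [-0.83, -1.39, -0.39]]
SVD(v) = [[-0.29,0.53,0.80],[0.58,-0.57,0.59],[0.76,0.63,-0.14]] @ diag([2.1109662419718265, 0.6557914290913669, 0.32366514607792984]) @ [[-0.62, -0.78, -0.02], [0.35, -0.25, -0.9], [-0.7, 0.57, -0.43]]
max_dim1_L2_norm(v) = 1.67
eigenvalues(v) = [(0.03+0.71j), (0.03-0.71j), (-0.88+0j)]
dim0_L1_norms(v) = [2.17, 2.68, 1.03]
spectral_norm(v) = 2.11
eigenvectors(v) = [[0.25-0.47j, 0.25+0.47j, (0.24+0j)], [(0.03+0.59j), (0.03-0.59j), 0.19+0.00j], [(-0.6+0j), -0.60-0.00j, 0.95+0.00j]]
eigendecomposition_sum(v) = [[(0.29+0.24j), (0.37-0.1j), -0.15-0.04j],[-0.41-0.07j, -0.29+0.30j, 0.16-0.04j],[0.09-0.41j, (-0.29-0.31j), (0.04+0.17j)]] + [[0.29-0.24j, (0.37+0.1j), (-0.15+0.04j)], [(-0.41+0.07j), -0.29-0.30j, 0.16+0.04j], [0.09+0.41j, (-0.29+0.31j), 0.04-0.17j]] + [[-0.25+0.00j, (-0.2-0j), -0.12-0.00j], [-0.20+0.00j, (-0.16-0j), -0.09-0.00j], [(-1+0j), -0.80-0.00j, (-0.46-0j)]]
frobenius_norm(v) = 2.23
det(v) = -0.45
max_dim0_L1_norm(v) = 2.68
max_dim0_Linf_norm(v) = 1.39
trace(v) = -0.82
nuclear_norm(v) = 3.09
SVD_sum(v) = [[0.38, 0.48, 0.01], [-0.76, -0.95, -0.03], [-1.00, -1.26, -0.04]] + [[0.12, -0.09, -0.31], [-0.13, 0.09, 0.34], [0.14, -0.10, -0.37]] + [[-0.18, 0.15, -0.11], [-0.13, 0.11, -0.08], [0.03, -0.03, 0.02]]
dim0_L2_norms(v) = [1.35, 1.67, 0.61]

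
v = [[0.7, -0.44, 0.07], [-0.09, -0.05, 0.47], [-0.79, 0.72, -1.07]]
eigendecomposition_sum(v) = [[0.05, -0.06, 0.14], [0.17, -0.2, 0.44], [-0.42, 0.51, -1.11]] + [[0.65, -0.38, -0.07], [-0.26, 0.15, 0.03], [-0.37, 0.21, 0.04]] + [[0.00, 0.0, 0.0],  [0.0, 0.0, 0.00],  [0.00, 0.0, 0.0]]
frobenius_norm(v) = 1.79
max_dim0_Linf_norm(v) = 1.07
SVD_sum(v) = [[0.39, -0.34, 0.43], [0.16, -0.14, 0.17], [-0.88, 0.75, -0.96]] + [[0.31, -0.10, -0.36], [-0.25, 0.09, 0.3], [0.09, -0.03, -0.11]] + [[0.00, 0.0, 0.0],  [0.0, 0.00, 0.00],  [0.00, 0.0, 0.00]]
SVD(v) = [[-0.4,0.75,0.52], [-0.16,-0.62,0.77], [0.9,0.23,0.37]] @ diag([1.671853357711959, 0.6421101969224561, 0.0009194103834753033]) @ [[-0.59, 0.5, -0.64], [0.63, -0.22, -0.75], [0.51, 0.84, 0.19]]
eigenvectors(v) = [[-0.12, 0.82, -0.51], [-0.37, -0.33, -0.84], [0.92, -0.46, -0.19]]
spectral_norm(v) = 1.67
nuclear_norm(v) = 2.31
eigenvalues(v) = [-1.26, 0.84, 0.0]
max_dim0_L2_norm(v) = 1.17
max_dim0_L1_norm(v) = 1.61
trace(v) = -0.42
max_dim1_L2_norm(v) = 1.51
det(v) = -0.00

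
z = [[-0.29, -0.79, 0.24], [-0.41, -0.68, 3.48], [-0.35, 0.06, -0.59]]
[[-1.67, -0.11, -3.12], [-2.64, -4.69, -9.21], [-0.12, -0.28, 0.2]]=z @ [[1.13, 2.74, 2.93], [1.61, -1.25, 2.31], [-0.31, -1.27, -1.85]]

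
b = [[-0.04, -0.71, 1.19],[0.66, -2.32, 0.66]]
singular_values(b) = [2.71, 0.92]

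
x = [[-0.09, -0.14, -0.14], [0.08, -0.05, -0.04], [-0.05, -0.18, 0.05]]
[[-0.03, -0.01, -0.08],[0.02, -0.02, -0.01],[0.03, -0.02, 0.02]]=x @ [[0.29, -0.17, 0.18], [-0.17, 0.17, -0.01], [0.18, -0.01, 0.50]]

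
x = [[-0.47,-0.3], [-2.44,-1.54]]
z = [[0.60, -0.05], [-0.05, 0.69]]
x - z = [[-1.07, -0.25], [-2.39, -2.23]]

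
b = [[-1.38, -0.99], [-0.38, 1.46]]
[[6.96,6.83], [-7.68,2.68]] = b @ [[-1.07, -5.28],[-5.54, 0.46]]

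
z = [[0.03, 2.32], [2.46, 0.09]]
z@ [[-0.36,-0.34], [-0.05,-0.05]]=[[-0.13,-0.13], [-0.89,-0.84]]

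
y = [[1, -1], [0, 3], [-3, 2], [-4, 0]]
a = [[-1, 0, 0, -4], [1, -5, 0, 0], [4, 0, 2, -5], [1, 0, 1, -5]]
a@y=[[15, 1], [1, -16], [18, 0], [18, 1]]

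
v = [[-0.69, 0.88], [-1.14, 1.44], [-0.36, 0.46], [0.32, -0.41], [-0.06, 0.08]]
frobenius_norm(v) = 2.29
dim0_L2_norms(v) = [1.42, 1.8]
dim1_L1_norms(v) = [1.57, 2.58, 0.82, 0.73, 0.14]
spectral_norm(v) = 2.29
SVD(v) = [[-0.49,0.5], [-0.8,-0.55], [-0.26,0.35], [0.23,-0.42], [-0.04,0.39]] @ diag([2.2902752859507465, 0.006254163671239084]) @ [[0.62, -0.79],  [0.79, 0.62]]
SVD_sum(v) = [[-0.69,  0.88], [-1.14,  1.44], [-0.36,  0.46], [0.32,  -0.41], [-0.06,  0.08]] + [[0.00, 0.00],[-0.0, -0.00],[0.00, 0.00],[-0.00, -0.00],[0.0, 0.0]]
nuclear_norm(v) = 2.30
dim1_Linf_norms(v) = [0.88, 1.44, 0.46, 0.41, 0.08]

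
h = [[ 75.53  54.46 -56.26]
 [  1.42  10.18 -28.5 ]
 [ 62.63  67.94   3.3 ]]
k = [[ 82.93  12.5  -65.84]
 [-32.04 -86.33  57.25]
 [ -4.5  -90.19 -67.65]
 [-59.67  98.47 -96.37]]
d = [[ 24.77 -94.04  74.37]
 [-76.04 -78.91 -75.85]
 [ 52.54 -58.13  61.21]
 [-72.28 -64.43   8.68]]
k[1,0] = -32.04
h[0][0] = 75.53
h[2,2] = 3.3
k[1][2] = 57.25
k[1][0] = -32.04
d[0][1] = -94.04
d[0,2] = 74.37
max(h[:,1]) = 67.94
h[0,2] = -56.26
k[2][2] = -67.65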